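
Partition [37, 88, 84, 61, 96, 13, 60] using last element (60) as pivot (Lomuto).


Pivot: 60
  37 <= 60: advance i (no swap)
  13 <= 60: swap -> [37, 13, 84, 61, 96, 88, 60]
Place pivot at 2: [37, 13, 60, 61, 96, 88, 84]

Partitioned: [37, 13, 60, 61, 96, 88, 84]


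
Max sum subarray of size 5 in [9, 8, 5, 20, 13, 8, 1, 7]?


[0:5]: 55
[1:6]: 54
[2:7]: 47
[3:8]: 49

Max: 55 at [0:5]


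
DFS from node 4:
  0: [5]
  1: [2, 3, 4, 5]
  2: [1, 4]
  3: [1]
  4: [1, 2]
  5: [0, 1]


Visit 4, push [2, 1]
Visit 1, push [5, 3, 2]
Visit 2, push []
Visit 3, push []
Visit 5, push [0]
Visit 0, push []

DFS order: [4, 1, 2, 3, 5, 0]


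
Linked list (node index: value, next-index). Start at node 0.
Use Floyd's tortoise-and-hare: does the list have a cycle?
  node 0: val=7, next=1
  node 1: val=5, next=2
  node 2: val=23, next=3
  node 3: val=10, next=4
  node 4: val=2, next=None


Floyd's tortoise (slow, +1) and hare (fast, +2):
  init: slow=0, fast=0
  step 1: slow=1, fast=2
  step 2: slow=2, fast=4
  step 3: fast -> None, no cycle

Cycle: no


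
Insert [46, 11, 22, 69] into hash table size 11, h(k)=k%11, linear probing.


Insert 46: h=2 -> slot 2
Insert 11: h=0 -> slot 0
Insert 22: h=0, 1 probes -> slot 1
Insert 69: h=3 -> slot 3

Table: [11, 22, 46, 69, None, None, None, None, None, None, None]


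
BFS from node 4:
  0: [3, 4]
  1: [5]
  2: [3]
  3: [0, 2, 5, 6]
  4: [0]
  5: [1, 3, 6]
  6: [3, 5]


Visit 4, enqueue [0]
Visit 0, enqueue [3]
Visit 3, enqueue [2, 5, 6]
Visit 2, enqueue []
Visit 5, enqueue [1]
Visit 6, enqueue []
Visit 1, enqueue []

BFS order: [4, 0, 3, 2, 5, 6, 1]


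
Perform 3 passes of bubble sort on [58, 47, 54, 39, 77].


Initial: [58, 47, 54, 39, 77]
Pass 1: [47, 54, 39, 58, 77] (3 swaps)
Pass 2: [47, 39, 54, 58, 77] (1 swaps)
Pass 3: [39, 47, 54, 58, 77] (1 swaps)

After 3 passes: [39, 47, 54, 58, 77]


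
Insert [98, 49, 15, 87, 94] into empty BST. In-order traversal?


Insert 98: root
Insert 49: L from 98
Insert 15: L from 98 -> L from 49
Insert 87: L from 98 -> R from 49
Insert 94: L from 98 -> R from 49 -> R from 87

In-order: [15, 49, 87, 94, 98]


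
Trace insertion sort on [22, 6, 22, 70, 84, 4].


Initial: [22, 6, 22, 70, 84, 4]
Insert 6: [6, 22, 22, 70, 84, 4]
Insert 22: [6, 22, 22, 70, 84, 4]
Insert 70: [6, 22, 22, 70, 84, 4]
Insert 84: [6, 22, 22, 70, 84, 4]
Insert 4: [4, 6, 22, 22, 70, 84]

Sorted: [4, 6, 22, 22, 70, 84]


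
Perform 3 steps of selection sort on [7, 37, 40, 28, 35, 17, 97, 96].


Initial: [7, 37, 40, 28, 35, 17, 97, 96]
Step 1: min=7 at 0
  Swap: [7, 37, 40, 28, 35, 17, 97, 96]
Step 2: min=17 at 5
  Swap: [7, 17, 40, 28, 35, 37, 97, 96]
Step 3: min=28 at 3
  Swap: [7, 17, 28, 40, 35, 37, 97, 96]

After 3 steps: [7, 17, 28, 40, 35, 37, 97, 96]


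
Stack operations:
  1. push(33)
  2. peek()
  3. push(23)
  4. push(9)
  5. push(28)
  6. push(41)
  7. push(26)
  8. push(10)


push(33) -> [33]
peek()->33
push(23) -> [33, 23]
push(9) -> [33, 23, 9]
push(28) -> [33, 23, 9, 28]
push(41) -> [33, 23, 9, 28, 41]
push(26) -> [33, 23, 9, 28, 41, 26]
push(10) -> [33, 23, 9, 28, 41, 26, 10]

Final stack: [33, 23, 9, 28, 41, 26, 10]


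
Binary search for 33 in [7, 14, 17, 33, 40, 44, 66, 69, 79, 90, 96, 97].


Step 1: lo=0, hi=11, mid=5, val=44
Step 2: lo=0, hi=4, mid=2, val=17
Step 3: lo=3, hi=4, mid=3, val=33

Found at index 3


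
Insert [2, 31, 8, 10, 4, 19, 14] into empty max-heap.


Insert 2: [2]
Insert 31: [31, 2]
Insert 8: [31, 2, 8]
Insert 10: [31, 10, 8, 2]
Insert 4: [31, 10, 8, 2, 4]
Insert 19: [31, 10, 19, 2, 4, 8]
Insert 14: [31, 10, 19, 2, 4, 8, 14]

Final heap: [31, 10, 19, 2, 4, 8, 14]


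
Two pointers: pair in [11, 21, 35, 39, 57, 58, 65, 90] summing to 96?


lo=0(11)+hi=7(90)=101
lo=0(11)+hi=6(65)=76
lo=1(21)+hi=6(65)=86
lo=2(35)+hi=6(65)=100
lo=2(35)+hi=5(58)=93
lo=3(39)+hi=5(58)=97
lo=3(39)+hi=4(57)=96

Yes: 39+57=96


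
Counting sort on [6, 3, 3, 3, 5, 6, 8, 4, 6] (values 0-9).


Input: [6, 3, 3, 3, 5, 6, 8, 4, 6]
Counts: [0, 0, 0, 3, 1, 1, 3, 0, 1, 0]

Sorted: [3, 3, 3, 4, 5, 6, 6, 6, 8]


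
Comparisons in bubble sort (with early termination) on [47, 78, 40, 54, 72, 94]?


Algorithm: bubble sort (with early termination)
Input: [47, 78, 40, 54, 72, 94]
Sorted: [40, 47, 54, 72, 78, 94]

12


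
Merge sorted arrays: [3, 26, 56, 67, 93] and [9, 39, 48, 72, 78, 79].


Take 3 from A
Take 9 from B
Take 26 from A
Take 39 from B
Take 48 from B
Take 56 from A
Take 67 from A
Take 72 from B
Take 78 from B
Take 79 from B

Merged: [3, 9, 26, 39, 48, 56, 67, 72, 78, 79, 93]


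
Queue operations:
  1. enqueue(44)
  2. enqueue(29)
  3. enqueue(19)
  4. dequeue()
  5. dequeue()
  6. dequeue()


enqueue(44) -> [44]
enqueue(29) -> [44, 29]
enqueue(19) -> [44, 29, 19]
dequeue()->44, [29, 19]
dequeue()->29, [19]
dequeue()->19, []

Final queue: []


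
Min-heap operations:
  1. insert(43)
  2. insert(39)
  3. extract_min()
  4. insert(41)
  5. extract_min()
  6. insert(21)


insert(43) -> [43]
insert(39) -> [39, 43]
extract_min()->39, [43]
insert(41) -> [41, 43]
extract_min()->41, [43]
insert(21) -> [21, 43]

Final heap: [21, 43]


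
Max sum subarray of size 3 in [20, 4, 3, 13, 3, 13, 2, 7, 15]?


[0:3]: 27
[1:4]: 20
[2:5]: 19
[3:6]: 29
[4:7]: 18
[5:8]: 22
[6:9]: 24

Max: 29 at [3:6]


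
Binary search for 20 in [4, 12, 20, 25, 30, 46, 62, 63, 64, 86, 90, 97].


Step 1: lo=0, hi=11, mid=5, val=46
Step 2: lo=0, hi=4, mid=2, val=20

Found at index 2


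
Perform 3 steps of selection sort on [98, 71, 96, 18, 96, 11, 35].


Initial: [98, 71, 96, 18, 96, 11, 35]
Step 1: min=11 at 5
  Swap: [11, 71, 96, 18, 96, 98, 35]
Step 2: min=18 at 3
  Swap: [11, 18, 96, 71, 96, 98, 35]
Step 3: min=35 at 6
  Swap: [11, 18, 35, 71, 96, 98, 96]

After 3 steps: [11, 18, 35, 71, 96, 98, 96]


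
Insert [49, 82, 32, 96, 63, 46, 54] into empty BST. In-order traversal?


Insert 49: root
Insert 82: R from 49
Insert 32: L from 49
Insert 96: R from 49 -> R from 82
Insert 63: R from 49 -> L from 82
Insert 46: L from 49 -> R from 32
Insert 54: R from 49 -> L from 82 -> L from 63

In-order: [32, 46, 49, 54, 63, 82, 96]


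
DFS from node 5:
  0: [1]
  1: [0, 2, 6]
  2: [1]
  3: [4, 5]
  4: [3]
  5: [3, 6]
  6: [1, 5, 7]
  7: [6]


Visit 5, push [6, 3]
Visit 3, push [4]
Visit 4, push []
Visit 6, push [7, 1]
Visit 1, push [2, 0]
Visit 0, push []
Visit 2, push []
Visit 7, push []

DFS order: [5, 3, 4, 6, 1, 0, 2, 7]


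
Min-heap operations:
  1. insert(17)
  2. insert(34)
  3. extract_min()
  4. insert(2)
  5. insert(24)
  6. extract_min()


insert(17) -> [17]
insert(34) -> [17, 34]
extract_min()->17, [34]
insert(2) -> [2, 34]
insert(24) -> [2, 34, 24]
extract_min()->2, [24, 34]

Final heap: [24, 34]


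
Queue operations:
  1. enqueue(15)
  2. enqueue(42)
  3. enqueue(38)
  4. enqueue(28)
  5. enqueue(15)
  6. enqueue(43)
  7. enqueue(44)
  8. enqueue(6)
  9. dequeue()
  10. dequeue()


enqueue(15) -> [15]
enqueue(42) -> [15, 42]
enqueue(38) -> [15, 42, 38]
enqueue(28) -> [15, 42, 38, 28]
enqueue(15) -> [15, 42, 38, 28, 15]
enqueue(43) -> [15, 42, 38, 28, 15, 43]
enqueue(44) -> [15, 42, 38, 28, 15, 43, 44]
enqueue(6) -> [15, 42, 38, 28, 15, 43, 44, 6]
dequeue()->15, [42, 38, 28, 15, 43, 44, 6]
dequeue()->42, [38, 28, 15, 43, 44, 6]

Final queue: [38, 28, 15, 43, 44, 6]


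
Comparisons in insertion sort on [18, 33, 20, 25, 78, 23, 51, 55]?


Algorithm: insertion sort
Input: [18, 33, 20, 25, 78, 23, 51, 55]
Sorted: [18, 20, 23, 25, 33, 51, 55, 78]

14


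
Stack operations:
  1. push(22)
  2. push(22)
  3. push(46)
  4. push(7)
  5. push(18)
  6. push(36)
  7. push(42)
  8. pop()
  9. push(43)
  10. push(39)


push(22) -> [22]
push(22) -> [22, 22]
push(46) -> [22, 22, 46]
push(7) -> [22, 22, 46, 7]
push(18) -> [22, 22, 46, 7, 18]
push(36) -> [22, 22, 46, 7, 18, 36]
push(42) -> [22, 22, 46, 7, 18, 36, 42]
pop()->42, [22, 22, 46, 7, 18, 36]
push(43) -> [22, 22, 46, 7, 18, 36, 43]
push(39) -> [22, 22, 46, 7, 18, 36, 43, 39]

Final stack: [22, 22, 46, 7, 18, 36, 43, 39]


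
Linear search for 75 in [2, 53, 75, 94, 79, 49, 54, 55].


i=0: 2!=75
i=1: 53!=75
i=2: 75==75 found!

Found at 2, 3 comps


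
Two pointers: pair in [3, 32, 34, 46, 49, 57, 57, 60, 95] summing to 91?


lo=0(3)+hi=8(95)=98
lo=0(3)+hi=7(60)=63
lo=1(32)+hi=7(60)=92
lo=1(32)+hi=6(57)=89
lo=2(34)+hi=6(57)=91

Yes: 34+57=91


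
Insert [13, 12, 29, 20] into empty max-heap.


Insert 13: [13]
Insert 12: [13, 12]
Insert 29: [29, 12, 13]
Insert 20: [29, 20, 13, 12]

Final heap: [29, 20, 13, 12]


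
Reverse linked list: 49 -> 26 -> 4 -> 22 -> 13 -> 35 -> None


Step 1: curr=49, set curr.next=prev(None) | reversed so far: 49
Step 2: curr=26, set curr.next=prev(49) | reversed so far: 26 -> 49
Step 3: curr=4, set curr.next=prev(26) | reversed so far: 4 -> 26 -> 49
Step 4: curr=22, set curr.next=prev(4) | reversed so far: 22 -> 4 -> 26 -> 49
Step 5: curr=13, set curr.next=prev(22) | reversed so far: 13 -> 22 -> 4 -> 26 -> 49
Step 6: curr=35, set curr.next=prev(13) | reversed so far: 35 -> 13 -> 22 -> 4 -> 26 -> 49

35 -> 13 -> 22 -> 4 -> 26 -> 49 -> None


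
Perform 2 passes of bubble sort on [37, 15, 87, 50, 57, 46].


Initial: [37, 15, 87, 50, 57, 46]
Pass 1: [15, 37, 50, 57, 46, 87] (4 swaps)
Pass 2: [15, 37, 50, 46, 57, 87] (1 swaps)

After 2 passes: [15, 37, 50, 46, 57, 87]


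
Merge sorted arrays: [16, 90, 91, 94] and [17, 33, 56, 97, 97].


Take 16 from A
Take 17 from B
Take 33 from B
Take 56 from B
Take 90 from A
Take 91 from A
Take 94 from A

Merged: [16, 17, 33, 56, 90, 91, 94, 97, 97]


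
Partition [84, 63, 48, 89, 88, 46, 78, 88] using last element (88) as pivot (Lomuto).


Pivot: 88
  84 <= 88: advance i (no swap)
  63 <= 88: advance i (no swap)
  48 <= 88: advance i (no swap)
  88 <= 88: swap -> [84, 63, 48, 88, 89, 46, 78, 88]
  46 <= 88: swap -> [84, 63, 48, 88, 46, 89, 78, 88]
  78 <= 88: swap -> [84, 63, 48, 88, 46, 78, 89, 88]
Place pivot at 6: [84, 63, 48, 88, 46, 78, 88, 89]

Partitioned: [84, 63, 48, 88, 46, 78, 88, 89]


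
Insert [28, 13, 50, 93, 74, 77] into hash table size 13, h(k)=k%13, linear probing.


Insert 28: h=2 -> slot 2
Insert 13: h=0 -> slot 0
Insert 50: h=11 -> slot 11
Insert 93: h=2, 1 probes -> slot 3
Insert 74: h=9 -> slot 9
Insert 77: h=12 -> slot 12

Table: [13, None, 28, 93, None, None, None, None, None, 74, None, 50, 77]


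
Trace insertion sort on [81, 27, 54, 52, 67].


Initial: [81, 27, 54, 52, 67]
Insert 27: [27, 81, 54, 52, 67]
Insert 54: [27, 54, 81, 52, 67]
Insert 52: [27, 52, 54, 81, 67]
Insert 67: [27, 52, 54, 67, 81]

Sorted: [27, 52, 54, 67, 81]


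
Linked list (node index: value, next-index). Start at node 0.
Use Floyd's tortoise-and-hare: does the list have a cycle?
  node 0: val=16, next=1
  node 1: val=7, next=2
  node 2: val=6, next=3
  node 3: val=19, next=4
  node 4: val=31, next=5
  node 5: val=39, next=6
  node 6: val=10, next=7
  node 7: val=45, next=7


Floyd's tortoise (slow, +1) and hare (fast, +2):
  init: slow=0, fast=0
  step 1: slow=1, fast=2
  step 2: slow=2, fast=4
  step 3: slow=3, fast=6
  step 4: slow=4, fast=7
  step 5: slow=5, fast=7
  step 6: slow=6, fast=7
  step 7: slow=7, fast=7
  slow == fast at node 7: cycle detected

Cycle: yes


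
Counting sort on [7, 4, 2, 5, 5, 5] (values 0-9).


Input: [7, 4, 2, 5, 5, 5]
Counts: [0, 0, 1, 0, 1, 3, 0, 1, 0, 0]

Sorted: [2, 4, 5, 5, 5, 7]


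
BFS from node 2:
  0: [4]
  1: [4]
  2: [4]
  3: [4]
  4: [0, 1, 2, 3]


Visit 2, enqueue [4]
Visit 4, enqueue [0, 1, 3]
Visit 0, enqueue []
Visit 1, enqueue []
Visit 3, enqueue []

BFS order: [2, 4, 0, 1, 3]


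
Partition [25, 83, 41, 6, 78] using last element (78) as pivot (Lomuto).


Pivot: 78
  25 <= 78: advance i (no swap)
  41 <= 78: swap -> [25, 41, 83, 6, 78]
  6 <= 78: swap -> [25, 41, 6, 83, 78]
Place pivot at 3: [25, 41, 6, 78, 83]

Partitioned: [25, 41, 6, 78, 83]


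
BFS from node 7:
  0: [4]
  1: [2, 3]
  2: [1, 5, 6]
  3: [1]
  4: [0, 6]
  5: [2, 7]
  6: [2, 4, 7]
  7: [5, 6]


Visit 7, enqueue [5, 6]
Visit 5, enqueue [2]
Visit 6, enqueue [4]
Visit 2, enqueue [1]
Visit 4, enqueue [0]
Visit 1, enqueue [3]
Visit 0, enqueue []
Visit 3, enqueue []

BFS order: [7, 5, 6, 2, 4, 1, 0, 3]


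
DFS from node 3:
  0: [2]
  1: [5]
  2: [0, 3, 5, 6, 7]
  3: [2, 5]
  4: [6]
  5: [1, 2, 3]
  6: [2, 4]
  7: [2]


Visit 3, push [5, 2]
Visit 2, push [7, 6, 5, 0]
Visit 0, push []
Visit 5, push [1]
Visit 1, push []
Visit 6, push [4]
Visit 4, push []
Visit 7, push []

DFS order: [3, 2, 0, 5, 1, 6, 4, 7]


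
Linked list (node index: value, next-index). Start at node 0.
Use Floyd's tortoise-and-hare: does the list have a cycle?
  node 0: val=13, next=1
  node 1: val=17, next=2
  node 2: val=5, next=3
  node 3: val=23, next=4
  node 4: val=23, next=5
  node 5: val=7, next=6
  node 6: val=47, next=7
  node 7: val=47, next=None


Floyd's tortoise (slow, +1) and hare (fast, +2):
  init: slow=0, fast=0
  step 1: slow=1, fast=2
  step 2: slow=2, fast=4
  step 3: slow=3, fast=6
  step 4: fast 6->7->None, no cycle

Cycle: no


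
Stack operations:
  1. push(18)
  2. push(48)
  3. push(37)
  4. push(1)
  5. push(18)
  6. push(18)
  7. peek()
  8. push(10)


push(18) -> [18]
push(48) -> [18, 48]
push(37) -> [18, 48, 37]
push(1) -> [18, 48, 37, 1]
push(18) -> [18, 48, 37, 1, 18]
push(18) -> [18, 48, 37, 1, 18, 18]
peek()->18
push(10) -> [18, 48, 37, 1, 18, 18, 10]

Final stack: [18, 48, 37, 1, 18, 18, 10]


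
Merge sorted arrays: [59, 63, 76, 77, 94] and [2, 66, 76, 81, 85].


Take 2 from B
Take 59 from A
Take 63 from A
Take 66 from B
Take 76 from A
Take 76 from B
Take 77 from A
Take 81 from B
Take 85 from B

Merged: [2, 59, 63, 66, 76, 76, 77, 81, 85, 94]


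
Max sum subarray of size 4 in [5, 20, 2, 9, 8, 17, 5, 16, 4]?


[0:4]: 36
[1:5]: 39
[2:6]: 36
[3:7]: 39
[4:8]: 46
[5:9]: 42

Max: 46 at [4:8]


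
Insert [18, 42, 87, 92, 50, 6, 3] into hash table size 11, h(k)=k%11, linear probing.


Insert 18: h=7 -> slot 7
Insert 42: h=9 -> slot 9
Insert 87: h=10 -> slot 10
Insert 92: h=4 -> slot 4
Insert 50: h=6 -> slot 6
Insert 6: h=6, 2 probes -> slot 8
Insert 3: h=3 -> slot 3

Table: [None, None, None, 3, 92, None, 50, 18, 6, 42, 87]


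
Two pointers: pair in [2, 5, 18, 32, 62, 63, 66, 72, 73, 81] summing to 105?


lo=0(2)+hi=9(81)=83
lo=1(5)+hi=9(81)=86
lo=2(18)+hi=9(81)=99
lo=3(32)+hi=9(81)=113
lo=3(32)+hi=8(73)=105

Yes: 32+73=105


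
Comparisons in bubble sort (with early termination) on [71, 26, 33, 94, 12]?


Algorithm: bubble sort (with early termination)
Input: [71, 26, 33, 94, 12]
Sorted: [12, 26, 33, 71, 94]

10


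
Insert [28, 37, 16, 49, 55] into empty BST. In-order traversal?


Insert 28: root
Insert 37: R from 28
Insert 16: L from 28
Insert 49: R from 28 -> R from 37
Insert 55: R from 28 -> R from 37 -> R from 49

In-order: [16, 28, 37, 49, 55]


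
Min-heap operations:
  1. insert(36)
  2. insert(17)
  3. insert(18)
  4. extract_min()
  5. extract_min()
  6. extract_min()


insert(36) -> [36]
insert(17) -> [17, 36]
insert(18) -> [17, 36, 18]
extract_min()->17, [18, 36]
extract_min()->18, [36]
extract_min()->36, []

Final heap: []


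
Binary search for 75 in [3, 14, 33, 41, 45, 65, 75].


Step 1: lo=0, hi=6, mid=3, val=41
Step 2: lo=4, hi=6, mid=5, val=65
Step 3: lo=6, hi=6, mid=6, val=75

Found at index 6


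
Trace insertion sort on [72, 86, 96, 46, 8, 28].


Initial: [72, 86, 96, 46, 8, 28]
Insert 86: [72, 86, 96, 46, 8, 28]
Insert 96: [72, 86, 96, 46, 8, 28]
Insert 46: [46, 72, 86, 96, 8, 28]
Insert 8: [8, 46, 72, 86, 96, 28]
Insert 28: [8, 28, 46, 72, 86, 96]

Sorted: [8, 28, 46, 72, 86, 96]


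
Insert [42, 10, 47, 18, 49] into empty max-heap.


Insert 42: [42]
Insert 10: [42, 10]
Insert 47: [47, 10, 42]
Insert 18: [47, 18, 42, 10]
Insert 49: [49, 47, 42, 10, 18]

Final heap: [49, 47, 42, 10, 18]


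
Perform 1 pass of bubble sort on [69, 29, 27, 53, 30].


Initial: [69, 29, 27, 53, 30]
Pass 1: [29, 27, 53, 30, 69] (4 swaps)

After 1 pass: [29, 27, 53, 30, 69]


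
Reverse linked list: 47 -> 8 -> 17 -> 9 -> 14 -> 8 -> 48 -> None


Step 1: curr=47, set curr.next=prev(None) | reversed so far: 47
Step 2: curr=8, set curr.next=prev(47) | reversed so far: 8 -> 47
Step 3: curr=17, set curr.next=prev(8) | reversed so far: 17 -> 8 -> 47
Step 4: curr=9, set curr.next=prev(17) | reversed so far: 9 -> 17 -> 8 -> 47
Step 5: curr=14, set curr.next=prev(9) | reversed so far: 14 -> 9 -> 17 -> 8 -> 47
Step 6: curr=8, set curr.next=prev(14) | reversed so far: 8 -> 14 -> 9 -> 17 -> 8 -> 47
Step 7: curr=48, set curr.next=prev(8) | reversed so far: 48 -> 8 -> 14 -> 9 -> 17 -> 8 -> 47

48 -> 8 -> 14 -> 9 -> 17 -> 8 -> 47 -> None


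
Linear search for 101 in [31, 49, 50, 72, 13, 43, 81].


i=0: 31!=101
i=1: 49!=101
i=2: 50!=101
i=3: 72!=101
i=4: 13!=101
i=5: 43!=101
i=6: 81!=101

Not found, 7 comps


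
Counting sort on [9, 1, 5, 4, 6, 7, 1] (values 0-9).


Input: [9, 1, 5, 4, 6, 7, 1]
Counts: [0, 2, 0, 0, 1, 1, 1, 1, 0, 1]

Sorted: [1, 1, 4, 5, 6, 7, 9]


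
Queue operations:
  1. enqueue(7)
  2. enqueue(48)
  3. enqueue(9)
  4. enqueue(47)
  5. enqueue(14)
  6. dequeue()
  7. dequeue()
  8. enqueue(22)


enqueue(7) -> [7]
enqueue(48) -> [7, 48]
enqueue(9) -> [7, 48, 9]
enqueue(47) -> [7, 48, 9, 47]
enqueue(14) -> [7, 48, 9, 47, 14]
dequeue()->7, [48, 9, 47, 14]
dequeue()->48, [9, 47, 14]
enqueue(22) -> [9, 47, 14, 22]

Final queue: [9, 47, 14, 22]


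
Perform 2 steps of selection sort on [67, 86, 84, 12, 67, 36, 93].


Initial: [67, 86, 84, 12, 67, 36, 93]
Step 1: min=12 at 3
  Swap: [12, 86, 84, 67, 67, 36, 93]
Step 2: min=36 at 5
  Swap: [12, 36, 84, 67, 67, 86, 93]

After 2 steps: [12, 36, 84, 67, 67, 86, 93]


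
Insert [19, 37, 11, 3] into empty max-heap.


Insert 19: [19]
Insert 37: [37, 19]
Insert 11: [37, 19, 11]
Insert 3: [37, 19, 11, 3]

Final heap: [37, 19, 11, 3]


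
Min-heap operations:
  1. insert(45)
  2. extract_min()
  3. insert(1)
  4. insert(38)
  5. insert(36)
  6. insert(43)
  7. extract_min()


insert(45) -> [45]
extract_min()->45, []
insert(1) -> [1]
insert(38) -> [1, 38]
insert(36) -> [1, 38, 36]
insert(43) -> [1, 38, 36, 43]
extract_min()->1, [36, 38, 43]

Final heap: [36, 38, 43]


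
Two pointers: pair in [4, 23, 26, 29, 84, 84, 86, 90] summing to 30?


lo=0(4)+hi=7(90)=94
lo=0(4)+hi=6(86)=90
lo=0(4)+hi=5(84)=88
lo=0(4)+hi=4(84)=88
lo=0(4)+hi=3(29)=33
lo=0(4)+hi=2(26)=30

Yes: 4+26=30


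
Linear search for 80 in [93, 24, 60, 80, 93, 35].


i=0: 93!=80
i=1: 24!=80
i=2: 60!=80
i=3: 80==80 found!

Found at 3, 4 comps


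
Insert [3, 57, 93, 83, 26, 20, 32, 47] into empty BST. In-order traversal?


Insert 3: root
Insert 57: R from 3
Insert 93: R from 3 -> R from 57
Insert 83: R from 3 -> R from 57 -> L from 93
Insert 26: R from 3 -> L from 57
Insert 20: R from 3 -> L from 57 -> L from 26
Insert 32: R from 3 -> L from 57 -> R from 26
Insert 47: R from 3 -> L from 57 -> R from 26 -> R from 32

In-order: [3, 20, 26, 32, 47, 57, 83, 93]


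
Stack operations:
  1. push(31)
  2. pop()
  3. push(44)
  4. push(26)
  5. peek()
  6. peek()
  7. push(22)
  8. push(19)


push(31) -> [31]
pop()->31, []
push(44) -> [44]
push(26) -> [44, 26]
peek()->26
peek()->26
push(22) -> [44, 26, 22]
push(19) -> [44, 26, 22, 19]

Final stack: [44, 26, 22, 19]


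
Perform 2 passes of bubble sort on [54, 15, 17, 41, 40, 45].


Initial: [54, 15, 17, 41, 40, 45]
Pass 1: [15, 17, 41, 40, 45, 54] (5 swaps)
Pass 2: [15, 17, 40, 41, 45, 54] (1 swaps)

After 2 passes: [15, 17, 40, 41, 45, 54]


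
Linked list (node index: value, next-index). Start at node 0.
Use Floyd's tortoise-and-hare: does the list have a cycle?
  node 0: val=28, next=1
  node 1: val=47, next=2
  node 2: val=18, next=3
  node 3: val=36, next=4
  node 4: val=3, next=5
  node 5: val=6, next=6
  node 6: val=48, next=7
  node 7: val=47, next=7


Floyd's tortoise (slow, +1) and hare (fast, +2):
  init: slow=0, fast=0
  step 1: slow=1, fast=2
  step 2: slow=2, fast=4
  step 3: slow=3, fast=6
  step 4: slow=4, fast=7
  step 5: slow=5, fast=7
  step 6: slow=6, fast=7
  step 7: slow=7, fast=7
  slow == fast at node 7: cycle detected

Cycle: yes


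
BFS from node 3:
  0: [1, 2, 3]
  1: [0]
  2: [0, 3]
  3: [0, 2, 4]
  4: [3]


Visit 3, enqueue [0, 2, 4]
Visit 0, enqueue [1]
Visit 2, enqueue []
Visit 4, enqueue []
Visit 1, enqueue []

BFS order: [3, 0, 2, 4, 1]


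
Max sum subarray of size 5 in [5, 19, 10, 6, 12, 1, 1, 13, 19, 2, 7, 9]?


[0:5]: 52
[1:6]: 48
[2:7]: 30
[3:8]: 33
[4:9]: 46
[5:10]: 36
[6:11]: 42
[7:12]: 50

Max: 52 at [0:5]


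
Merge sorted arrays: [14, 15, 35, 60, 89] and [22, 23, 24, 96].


Take 14 from A
Take 15 from A
Take 22 from B
Take 23 from B
Take 24 from B
Take 35 from A
Take 60 from A
Take 89 from A

Merged: [14, 15, 22, 23, 24, 35, 60, 89, 96]


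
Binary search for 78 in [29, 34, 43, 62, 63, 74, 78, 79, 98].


Step 1: lo=0, hi=8, mid=4, val=63
Step 2: lo=5, hi=8, mid=6, val=78

Found at index 6


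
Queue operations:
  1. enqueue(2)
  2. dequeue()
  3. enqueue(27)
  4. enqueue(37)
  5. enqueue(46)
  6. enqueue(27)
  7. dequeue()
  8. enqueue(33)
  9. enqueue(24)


enqueue(2) -> [2]
dequeue()->2, []
enqueue(27) -> [27]
enqueue(37) -> [27, 37]
enqueue(46) -> [27, 37, 46]
enqueue(27) -> [27, 37, 46, 27]
dequeue()->27, [37, 46, 27]
enqueue(33) -> [37, 46, 27, 33]
enqueue(24) -> [37, 46, 27, 33, 24]

Final queue: [37, 46, 27, 33, 24]


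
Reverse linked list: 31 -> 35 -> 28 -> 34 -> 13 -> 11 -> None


Step 1: curr=31, set curr.next=prev(None) | reversed so far: 31
Step 2: curr=35, set curr.next=prev(31) | reversed so far: 35 -> 31
Step 3: curr=28, set curr.next=prev(35) | reversed so far: 28 -> 35 -> 31
Step 4: curr=34, set curr.next=prev(28) | reversed so far: 34 -> 28 -> 35 -> 31
Step 5: curr=13, set curr.next=prev(34) | reversed so far: 13 -> 34 -> 28 -> 35 -> 31
Step 6: curr=11, set curr.next=prev(13) | reversed so far: 11 -> 13 -> 34 -> 28 -> 35 -> 31

11 -> 13 -> 34 -> 28 -> 35 -> 31 -> None


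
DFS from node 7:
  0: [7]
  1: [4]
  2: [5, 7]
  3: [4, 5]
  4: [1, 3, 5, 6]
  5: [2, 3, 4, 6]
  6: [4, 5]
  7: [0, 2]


Visit 7, push [2, 0]
Visit 0, push []
Visit 2, push [5]
Visit 5, push [6, 4, 3]
Visit 3, push [4]
Visit 4, push [6, 1]
Visit 1, push []
Visit 6, push []

DFS order: [7, 0, 2, 5, 3, 4, 1, 6]


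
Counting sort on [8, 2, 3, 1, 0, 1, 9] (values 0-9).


Input: [8, 2, 3, 1, 0, 1, 9]
Counts: [1, 2, 1, 1, 0, 0, 0, 0, 1, 1]

Sorted: [0, 1, 1, 2, 3, 8, 9]


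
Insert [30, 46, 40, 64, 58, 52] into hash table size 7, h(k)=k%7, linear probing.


Insert 30: h=2 -> slot 2
Insert 46: h=4 -> slot 4
Insert 40: h=5 -> slot 5
Insert 64: h=1 -> slot 1
Insert 58: h=2, 1 probes -> slot 3
Insert 52: h=3, 3 probes -> slot 6

Table: [None, 64, 30, 58, 46, 40, 52]


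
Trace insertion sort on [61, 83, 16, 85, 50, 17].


Initial: [61, 83, 16, 85, 50, 17]
Insert 83: [61, 83, 16, 85, 50, 17]
Insert 16: [16, 61, 83, 85, 50, 17]
Insert 85: [16, 61, 83, 85, 50, 17]
Insert 50: [16, 50, 61, 83, 85, 17]
Insert 17: [16, 17, 50, 61, 83, 85]

Sorted: [16, 17, 50, 61, 83, 85]


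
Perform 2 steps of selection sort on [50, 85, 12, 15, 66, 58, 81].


Initial: [50, 85, 12, 15, 66, 58, 81]
Step 1: min=12 at 2
  Swap: [12, 85, 50, 15, 66, 58, 81]
Step 2: min=15 at 3
  Swap: [12, 15, 50, 85, 66, 58, 81]

After 2 steps: [12, 15, 50, 85, 66, 58, 81]


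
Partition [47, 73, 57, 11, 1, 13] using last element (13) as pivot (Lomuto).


Pivot: 13
  11 <= 13: swap -> [11, 73, 57, 47, 1, 13]
  1 <= 13: swap -> [11, 1, 57, 47, 73, 13]
Place pivot at 2: [11, 1, 13, 47, 73, 57]

Partitioned: [11, 1, 13, 47, 73, 57]


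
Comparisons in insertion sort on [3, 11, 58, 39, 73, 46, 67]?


Algorithm: insertion sort
Input: [3, 11, 58, 39, 73, 46, 67]
Sorted: [3, 11, 39, 46, 58, 67, 73]

10


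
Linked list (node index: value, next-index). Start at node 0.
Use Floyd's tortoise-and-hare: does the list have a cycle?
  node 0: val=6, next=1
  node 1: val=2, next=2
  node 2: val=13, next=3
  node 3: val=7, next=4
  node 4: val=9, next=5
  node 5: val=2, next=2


Floyd's tortoise (slow, +1) and hare (fast, +2):
  init: slow=0, fast=0
  step 1: slow=1, fast=2
  step 2: slow=2, fast=4
  step 3: slow=3, fast=2
  step 4: slow=4, fast=4
  slow == fast at node 4: cycle detected

Cycle: yes


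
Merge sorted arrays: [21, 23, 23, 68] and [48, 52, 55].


Take 21 from A
Take 23 from A
Take 23 from A
Take 48 from B
Take 52 from B
Take 55 from B

Merged: [21, 23, 23, 48, 52, 55, 68]


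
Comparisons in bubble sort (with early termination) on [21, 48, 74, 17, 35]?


Algorithm: bubble sort (with early termination)
Input: [21, 48, 74, 17, 35]
Sorted: [17, 21, 35, 48, 74]

10


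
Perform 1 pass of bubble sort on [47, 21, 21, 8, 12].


Initial: [47, 21, 21, 8, 12]
Pass 1: [21, 21, 8, 12, 47] (4 swaps)

After 1 pass: [21, 21, 8, 12, 47]


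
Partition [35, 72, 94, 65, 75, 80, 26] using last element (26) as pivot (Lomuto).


Pivot: 26
Place pivot at 0: [26, 72, 94, 65, 75, 80, 35]

Partitioned: [26, 72, 94, 65, 75, 80, 35]


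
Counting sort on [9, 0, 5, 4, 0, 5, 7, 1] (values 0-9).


Input: [9, 0, 5, 4, 0, 5, 7, 1]
Counts: [2, 1, 0, 0, 1, 2, 0, 1, 0, 1]

Sorted: [0, 0, 1, 4, 5, 5, 7, 9]


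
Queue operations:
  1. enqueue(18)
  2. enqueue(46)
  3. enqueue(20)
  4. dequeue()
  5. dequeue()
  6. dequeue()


enqueue(18) -> [18]
enqueue(46) -> [18, 46]
enqueue(20) -> [18, 46, 20]
dequeue()->18, [46, 20]
dequeue()->46, [20]
dequeue()->20, []

Final queue: []


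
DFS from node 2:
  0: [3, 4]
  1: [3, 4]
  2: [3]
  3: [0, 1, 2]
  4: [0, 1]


Visit 2, push [3]
Visit 3, push [1, 0]
Visit 0, push [4]
Visit 4, push [1]
Visit 1, push []

DFS order: [2, 3, 0, 4, 1]


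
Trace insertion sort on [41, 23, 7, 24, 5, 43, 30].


Initial: [41, 23, 7, 24, 5, 43, 30]
Insert 23: [23, 41, 7, 24, 5, 43, 30]
Insert 7: [7, 23, 41, 24, 5, 43, 30]
Insert 24: [7, 23, 24, 41, 5, 43, 30]
Insert 5: [5, 7, 23, 24, 41, 43, 30]
Insert 43: [5, 7, 23, 24, 41, 43, 30]
Insert 30: [5, 7, 23, 24, 30, 41, 43]

Sorted: [5, 7, 23, 24, 30, 41, 43]


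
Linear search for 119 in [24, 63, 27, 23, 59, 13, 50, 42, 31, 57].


i=0: 24!=119
i=1: 63!=119
i=2: 27!=119
i=3: 23!=119
i=4: 59!=119
i=5: 13!=119
i=6: 50!=119
i=7: 42!=119
i=8: 31!=119
i=9: 57!=119

Not found, 10 comps


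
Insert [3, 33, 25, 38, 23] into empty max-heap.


Insert 3: [3]
Insert 33: [33, 3]
Insert 25: [33, 3, 25]
Insert 38: [38, 33, 25, 3]
Insert 23: [38, 33, 25, 3, 23]

Final heap: [38, 33, 25, 3, 23]


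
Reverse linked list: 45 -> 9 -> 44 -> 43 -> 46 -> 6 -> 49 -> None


Step 1: curr=45, set curr.next=prev(None) | reversed so far: 45
Step 2: curr=9, set curr.next=prev(45) | reversed so far: 9 -> 45
Step 3: curr=44, set curr.next=prev(9) | reversed so far: 44 -> 9 -> 45
Step 4: curr=43, set curr.next=prev(44) | reversed so far: 43 -> 44 -> 9 -> 45
Step 5: curr=46, set curr.next=prev(43) | reversed so far: 46 -> 43 -> 44 -> 9 -> 45
Step 6: curr=6, set curr.next=prev(46) | reversed so far: 6 -> 46 -> 43 -> 44 -> 9 -> 45
Step 7: curr=49, set curr.next=prev(6) | reversed so far: 49 -> 6 -> 46 -> 43 -> 44 -> 9 -> 45

49 -> 6 -> 46 -> 43 -> 44 -> 9 -> 45 -> None


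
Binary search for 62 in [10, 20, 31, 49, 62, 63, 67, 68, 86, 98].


Step 1: lo=0, hi=9, mid=4, val=62

Found at index 4


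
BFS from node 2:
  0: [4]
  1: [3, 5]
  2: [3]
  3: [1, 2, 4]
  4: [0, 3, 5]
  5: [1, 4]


Visit 2, enqueue [3]
Visit 3, enqueue [1, 4]
Visit 1, enqueue [5]
Visit 4, enqueue [0]
Visit 5, enqueue []
Visit 0, enqueue []

BFS order: [2, 3, 1, 4, 5, 0]


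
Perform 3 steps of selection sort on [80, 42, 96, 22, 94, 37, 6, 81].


Initial: [80, 42, 96, 22, 94, 37, 6, 81]
Step 1: min=6 at 6
  Swap: [6, 42, 96, 22, 94, 37, 80, 81]
Step 2: min=22 at 3
  Swap: [6, 22, 96, 42, 94, 37, 80, 81]
Step 3: min=37 at 5
  Swap: [6, 22, 37, 42, 94, 96, 80, 81]

After 3 steps: [6, 22, 37, 42, 94, 96, 80, 81]


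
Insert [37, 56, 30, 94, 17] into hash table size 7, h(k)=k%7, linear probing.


Insert 37: h=2 -> slot 2
Insert 56: h=0 -> slot 0
Insert 30: h=2, 1 probes -> slot 3
Insert 94: h=3, 1 probes -> slot 4
Insert 17: h=3, 2 probes -> slot 5

Table: [56, None, 37, 30, 94, 17, None]


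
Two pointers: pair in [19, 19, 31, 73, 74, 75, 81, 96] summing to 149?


lo=0(19)+hi=7(96)=115
lo=1(19)+hi=7(96)=115
lo=2(31)+hi=7(96)=127
lo=3(73)+hi=7(96)=169
lo=3(73)+hi=6(81)=154
lo=3(73)+hi=5(75)=148
lo=4(74)+hi=5(75)=149

Yes: 74+75=149


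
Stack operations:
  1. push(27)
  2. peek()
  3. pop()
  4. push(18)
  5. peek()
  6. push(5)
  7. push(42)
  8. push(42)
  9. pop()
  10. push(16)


push(27) -> [27]
peek()->27
pop()->27, []
push(18) -> [18]
peek()->18
push(5) -> [18, 5]
push(42) -> [18, 5, 42]
push(42) -> [18, 5, 42, 42]
pop()->42, [18, 5, 42]
push(16) -> [18, 5, 42, 16]

Final stack: [18, 5, 42, 16]


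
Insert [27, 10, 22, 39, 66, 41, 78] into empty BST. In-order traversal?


Insert 27: root
Insert 10: L from 27
Insert 22: L from 27 -> R from 10
Insert 39: R from 27
Insert 66: R from 27 -> R from 39
Insert 41: R from 27 -> R from 39 -> L from 66
Insert 78: R from 27 -> R from 39 -> R from 66

In-order: [10, 22, 27, 39, 41, 66, 78]


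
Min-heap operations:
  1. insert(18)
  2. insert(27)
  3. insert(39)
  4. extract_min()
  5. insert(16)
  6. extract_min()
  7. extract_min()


insert(18) -> [18]
insert(27) -> [18, 27]
insert(39) -> [18, 27, 39]
extract_min()->18, [27, 39]
insert(16) -> [16, 39, 27]
extract_min()->16, [27, 39]
extract_min()->27, [39]

Final heap: [39]


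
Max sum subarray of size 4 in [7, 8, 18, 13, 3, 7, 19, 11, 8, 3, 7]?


[0:4]: 46
[1:5]: 42
[2:6]: 41
[3:7]: 42
[4:8]: 40
[5:9]: 45
[6:10]: 41
[7:11]: 29

Max: 46 at [0:4]


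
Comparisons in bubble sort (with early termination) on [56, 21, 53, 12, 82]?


Algorithm: bubble sort (with early termination)
Input: [56, 21, 53, 12, 82]
Sorted: [12, 21, 53, 56, 82]

10


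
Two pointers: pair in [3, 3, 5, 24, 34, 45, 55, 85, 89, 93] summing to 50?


lo=0(3)+hi=9(93)=96
lo=0(3)+hi=8(89)=92
lo=0(3)+hi=7(85)=88
lo=0(3)+hi=6(55)=58
lo=0(3)+hi=5(45)=48
lo=1(3)+hi=5(45)=48
lo=2(5)+hi=5(45)=50

Yes: 5+45=50


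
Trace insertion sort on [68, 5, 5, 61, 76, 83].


Initial: [68, 5, 5, 61, 76, 83]
Insert 5: [5, 68, 5, 61, 76, 83]
Insert 5: [5, 5, 68, 61, 76, 83]
Insert 61: [5, 5, 61, 68, 76, 83]
Insert 76: [5, 5, 61, 68, 76, 83]
Insert 83: [5, 5, 61, 68, 76, 83]

Sorted: [5, 5, 61, 68, 76, 83]


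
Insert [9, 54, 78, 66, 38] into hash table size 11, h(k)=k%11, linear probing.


Insert 9: h=9 -> slot 9
Insert 54: h=10 -> slot 10
Insert 78: h=1 -> slot 1
Insert 66: h=0 -> slot 0
Insert 38: h=5 -> slot 5

Table: [66, 78, None, None, None, 38, None, None, None, 9, 54]


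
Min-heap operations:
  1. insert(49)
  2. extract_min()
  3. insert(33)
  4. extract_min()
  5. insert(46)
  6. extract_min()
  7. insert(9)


insert(49) -> [49]
extract_min()->49, []
insert(33) -> [33]
extract_min()->33, []
insert(46) -> [46]
extract_min()->46, []
insert(9) -> [9]

Final heap: [9]


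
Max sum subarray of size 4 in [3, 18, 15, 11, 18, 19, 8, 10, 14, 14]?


[0:4]: 47
[1:5]: 62
[2:6]: 63
[3:7]: 56
[4:8]: 55
[5:9]: 51
[6:10]: 46

Max: 63 at [2:6]


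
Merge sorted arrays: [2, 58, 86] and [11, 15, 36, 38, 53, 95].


Take 2 from A
Take 11 from B
Take 15 from B
Take 36 from B
Take 38 from B
Take 53 from B
Take 58 from A
Take 86 from A

Merged: [2, 11, 15, 36, 38, 53, 58, 86, 95]


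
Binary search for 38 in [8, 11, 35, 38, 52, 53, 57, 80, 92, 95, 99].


Step 1: lo=0, hi=10, mid=5, val=53
Step 2: lo=0, hi=4, mid=2, val=35
Step 3: lo=3, hi=4, mid=3, val=38

Found at index 3


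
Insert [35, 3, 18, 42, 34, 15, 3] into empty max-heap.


Insert 35: [35]
Insert 3: [35, 3]
Insert 18: [35, 3, 18]
Insert 42: [42, 35, 18, 3]
Insert 34: [42, 35, 18, 3, 34]
Insert 15: [42, 35, 18, 3, 34, 15]
Insert 3: [42, 35, 18, 3, 34, 15, 3]

Final heap: [42, 35, 18, 3, 34, 15, 3]


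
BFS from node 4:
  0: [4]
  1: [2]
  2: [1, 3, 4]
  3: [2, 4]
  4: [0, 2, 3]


Visit 4, enqueue [0, 2, 3]
Visit 0, enqueue []
Visit 2, enqueue [1]
Visit 3, enqueue []
Visit 1, enqueue []

BFS order: [4, 0, 2, 3, 1]


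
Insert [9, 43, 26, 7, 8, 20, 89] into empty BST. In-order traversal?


Insert 9: root
Insert 43: R from 9
Insert 26: R from 9 -> L from 43
Insert 7: L from 9
Insert 8: L from 9 -> R from 7
Insert 20: R from 9 -> L from 43 -> L from 26
Insert 89: R from 9 -> R from 43

In-order: [7, 8, 9, 20, 26, 43, 89]


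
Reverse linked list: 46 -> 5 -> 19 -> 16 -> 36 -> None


Step 1: curr=46, set curr.next=prev(None) | reversed so far: 46
Step 2: curr=5, set curr.next=prev(46) | reversed so far: 5 -> 46
Step 3: curr=19, set curr.next=prev(5) | reversed so far: 19 -> 5 -> 46
Step 4: curr=16, set curr.next=prev(19) | reversed so far: 16 -> 19 -> 5 -> 46
Step 5: curr=36, set curr.next=prev(16) | reversed so far: 36 -> 16 -> 19 -> 5 -> 46

36 -> 16 -> 19 -> 5 -> 46 -> None


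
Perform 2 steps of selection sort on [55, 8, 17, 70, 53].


Initial: [55, 8, 17, 70, 53]
Step 1: min=8 at 1
  Swap: [8, 55, 17, 70, 53]
Step 2: min=17 at 2
  Swap: [8, 17, 55, 70, 53]

After 2 steps: [8, 17, 55, 70, 53]


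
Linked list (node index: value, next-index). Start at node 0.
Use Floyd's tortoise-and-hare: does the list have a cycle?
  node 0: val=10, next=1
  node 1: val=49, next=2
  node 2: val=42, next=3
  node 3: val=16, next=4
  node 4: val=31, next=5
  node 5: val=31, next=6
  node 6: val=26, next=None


Floyd's tortoise (slow, +1) and hare (fast, +2):
  init: slow=0, fast=0
  step 1: slow=1, fast=2
  step 2: slow=2, fast=4
  step 3: slow=3, fast=6
  step 4: fast -> None, no cycle

Cycle: no


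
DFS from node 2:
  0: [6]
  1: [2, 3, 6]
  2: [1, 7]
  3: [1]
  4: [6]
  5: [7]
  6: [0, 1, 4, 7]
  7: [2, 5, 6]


Visit 2, push [7, 1]
Visit 1, push [6, 3]
Visit 3, push []
Visit 6, push [7, 4, 0]
Visit 0, push []
Visit 4, push []
Visit 7, push [5]
Visit 5, push []

DFS order: [2, 1, 3, 6, 0, 4, 7, 5]


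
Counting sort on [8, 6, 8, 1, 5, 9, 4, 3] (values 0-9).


Input: [8, 6, 8, 1, 5, 9, 4, 3]
Counts: [0, 1, 0, 1, 1, 1, 1, 0, 2, 1]

Sorted: [1, 3, 4, 5, 6, 8, 8, 9]


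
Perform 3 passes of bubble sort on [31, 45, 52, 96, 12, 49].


Initial: [31, 45, 52, 96, 12, 49]
Pass 1: [31, 45, 52, 12, 49, 96] (2 swaps)
Pass 2: [31, 45, 12, 49, 52, 96] (2 swaps)
Pass 3: [31, 12, 45, 49, 52, 96] (1 swaps)

After 3 passes: [31, 12, 45, 49, 52, 96]


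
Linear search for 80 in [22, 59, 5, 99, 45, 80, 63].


i=0: 22!=80
i=1: 59!=80
i=2: 5!=80
i=3: 99!=80
i=4: 45!=80
i=5: 80==80 found!

Found at 5, 6 comps


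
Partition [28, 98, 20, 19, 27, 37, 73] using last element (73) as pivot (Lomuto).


Pivot: 73
  28 <= 73: advance i (no swap)
  20 <= 73: swap -> [28, 20, 98, 19, 27, 37, 73]
  19 <= 73: swap -> [28, 20, 19, 98, 27, 37, 73]
  27 <= 73: swap -> [28, 20, 19, 27, 98, 37, 73]
  37 <= 73: swap -> [28, 20, 19, 27, 37, 98, 73]
Place pivot at 5: [28, 20, 19, 27, 37, 73, 98]

Partitioned: [28, 20, 19, 27, 37, 73, 98]


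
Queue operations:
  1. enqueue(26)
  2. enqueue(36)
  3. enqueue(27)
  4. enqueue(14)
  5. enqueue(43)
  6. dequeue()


enqueue(26) -> [26]
enqueue(36) -> [26, 36]
enqueue(27) -> [26, 36, 27]
enqueue(14) -> [26, 36, 27, 14]
enqueue(43) -> [26, 36, 27, 14, 43]
dequeue()->26, [36, 27, 14, 43]

Final queue: [36, 27, 14, 43]


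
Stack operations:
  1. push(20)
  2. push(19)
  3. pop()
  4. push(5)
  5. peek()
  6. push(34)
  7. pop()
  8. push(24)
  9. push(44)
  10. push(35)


push(20) -> [20]
push(19) -> [20, 19]
pop()->19, [20]
push(5) -> [20, 5]
peek()->5
push(34) -> [20, 5, 34]
pop()->34, [20, 5]
push(24) -> [20, 5, 24]
push(44) -> [20, 5, 24, 44]
push(35) -> [20, 5, 24, 44, 35]

Final stack: [20, 5, 24, 44, 35]


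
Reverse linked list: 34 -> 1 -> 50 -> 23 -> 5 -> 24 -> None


Step 1: curr=34, set curr.next=prev(None) | reversed so far: 34
Step 2: curr=1, set curr.next=prev(34) | reversed so far: 1 -> 34
Step 3: curr=50, set curr.next=prev(1) | reversed so far: 50 -> 1 -> 34
Step 4: curr=23, set curr.next=prev(50) | reversed so far: 23 -> 50 -> 1 -> 34
Step 5: curr=5, set curr.next=prev(23) | reversed so far: 5 -> 23 -> 50 -> 1 -> 34
Step 6: curr=24, set curr.next=prev(5) | reversed so far: 24 -> 5 -> 23 -> 50 -> 1 -> 34

24 -> 5 -> 23 -> 50 -> 1 -> 34 -> None


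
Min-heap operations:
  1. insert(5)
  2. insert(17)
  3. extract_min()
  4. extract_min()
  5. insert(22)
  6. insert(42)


insert(5) -> [5]
insert(17) -> [5, 17]
extract_min()->5, [17]
extract_min()->17, []
insert(22) -> [22]
insert(42) -> [22, 42]

Final heap: [22, 42]


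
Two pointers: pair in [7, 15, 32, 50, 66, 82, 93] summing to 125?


lo=0(7)+hi=6(93)=100
lo=1(15)+hi=6(93)=108
lo=2(32)+hi=6(93)=125

Yes: 32+93=125


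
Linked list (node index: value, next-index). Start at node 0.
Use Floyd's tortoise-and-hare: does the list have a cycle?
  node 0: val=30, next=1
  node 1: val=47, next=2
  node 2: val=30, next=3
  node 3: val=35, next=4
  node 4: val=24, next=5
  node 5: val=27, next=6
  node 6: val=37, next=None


Floyd's tortoise (slow, +1) and hare (fast, +2):
  init: slow=0, fast=0
  step 1: slow=1, fast=2
  step 2: slow=2, fast=4
  step 3: slow=3, fast=6
  step 4: fast -> None, no cycle

Cycle: no


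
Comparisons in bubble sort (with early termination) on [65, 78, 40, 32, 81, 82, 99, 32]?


Algorithm: bubble sort (with early termination)
Input: [65, 78, 40, 32, 81, 82, 99, 32]
Sorted: [32, 32, 40, 65, 78, 81, 82, 99]

28


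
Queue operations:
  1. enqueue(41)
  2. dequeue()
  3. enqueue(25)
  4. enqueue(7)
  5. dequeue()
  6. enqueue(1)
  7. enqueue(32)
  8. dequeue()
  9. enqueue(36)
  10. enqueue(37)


enqueue(41) -> [41]
dequeue()->41, []
enqueue(25) -> [25]
enqueue(7) -> [25, 7]
dequeue()->25, [7]
enqueue(1) -> [7, 1]
enqueue(32) -> [7, 1, 32]
dequeue()->7, [1, 32]
enqueue(36) -> [1, 32, 36]
enqueue(37) -> [1, 32, 36, 37]

Final queue: [1, 32, 36, 37]


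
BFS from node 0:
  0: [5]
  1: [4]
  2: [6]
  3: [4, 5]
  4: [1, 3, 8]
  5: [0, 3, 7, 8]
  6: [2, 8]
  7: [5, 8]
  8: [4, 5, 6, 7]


Visit 0, enqueue [5]
Visit 5, enqueue [3, 7, 8]
Visit 3, enqueue [4]
Visit 7, enqueue []
Visit 8, enqueue [6]
Visit 4, enqueue [1]
Visit 6, enqueue [2]
Visit 1, enqueue []
Visit 2, enqueue []

BFS order: [0, 5, 3, 7, 8, 4, 6, 1, 2]


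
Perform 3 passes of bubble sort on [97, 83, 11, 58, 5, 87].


Initial: [97, 83, 11, 58, 5, 87]
Pass 1: [83, 11, 58, 5, 87, 97] (5 swaps)
Pass 2: [11, 58, 5, 83, 87, 97] (3 swaps)
Pass 3: [11, 5, 58, 83, 87, 97] (1 swaps)

After 3 passes: [11, 5, 58, 83, 87, 97]


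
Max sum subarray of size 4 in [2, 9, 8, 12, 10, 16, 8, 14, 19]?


[0:4]: 31
[1:5]: 39
[2:6]: 46
[3:7]: 46
[4:8]: 48
[5:9]: 57

Max: 57 at [5:9]


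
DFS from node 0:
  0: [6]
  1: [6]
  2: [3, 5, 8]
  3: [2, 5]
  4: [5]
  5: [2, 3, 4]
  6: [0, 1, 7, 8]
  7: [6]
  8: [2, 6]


Visit 0, push [6]
Visit 6, push [8, 7, 1]
Visit 1, push []
Visit 7, push []
Visit 8, push [2]
Visit 2, push [5, 3]
Visit 3, push [5]
Visit 5, push [4]
Visit 4, push []

DFS order: [0, 6, 1, 7, 8, 2, 3, 5, 4]


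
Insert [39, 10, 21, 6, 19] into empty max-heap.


Insert 39: [39]
Insert 10: [39, 10]
Insert 21: [39, 10, 21]
Insert 6: [39, 10, 21, 6]
Insert 19: [39, 19, 21, 6, 10]

Final heap: [39, 19, 21, 6, 10]


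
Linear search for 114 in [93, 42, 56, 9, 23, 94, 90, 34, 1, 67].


i=0: 93!=114
i=1: 42!=114
i=2: 56!=114
i=3: 9!=114
i=4: 23!=114
i=5: 94!=114
i=6: 90!=114
i=7: 34!=114
i=8: 1!=114
i=9: 67!=114

Not found, 10 comps


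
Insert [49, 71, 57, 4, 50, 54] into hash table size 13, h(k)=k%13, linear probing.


Insert 49: h=10 -> slot 10
Insert 71: h=6 -> slot 6
Insert 57: h=5 -> slot 5
Insert 4: h=4 -> slot 4
Insert 50: h=11 -> slot 11
Insert 54: h=2 -> slot 2

Table: [None, None, 54, None, 4, 57, 71, None, None, None, 49, 50, None]
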